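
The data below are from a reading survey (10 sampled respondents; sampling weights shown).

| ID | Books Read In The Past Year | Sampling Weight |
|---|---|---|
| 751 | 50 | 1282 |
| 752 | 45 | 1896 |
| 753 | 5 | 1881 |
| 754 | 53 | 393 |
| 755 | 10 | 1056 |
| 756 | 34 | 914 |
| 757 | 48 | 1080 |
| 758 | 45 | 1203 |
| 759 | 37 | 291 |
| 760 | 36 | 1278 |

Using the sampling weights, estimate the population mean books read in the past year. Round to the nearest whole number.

34

Weighted sum = 50×1282 + 45×1896 + 5×1881 + 53×393 + 10×1056 + 34×914 + 48×1080 + 45×1203 + 37×291 + 36×1278
  = 64100 + 85320 + 9405 + 20829 + 10560 + 31076 + 51840 + 54135 + 10767 + 46008 = 384040
Sum of weights = 1282 + 1896 + 1881 + 393 + 1056 + 914 + 1080 + 1203 + 291 + 1278 = 11274
Weighted mean = 384040 / 11274 = 34.064219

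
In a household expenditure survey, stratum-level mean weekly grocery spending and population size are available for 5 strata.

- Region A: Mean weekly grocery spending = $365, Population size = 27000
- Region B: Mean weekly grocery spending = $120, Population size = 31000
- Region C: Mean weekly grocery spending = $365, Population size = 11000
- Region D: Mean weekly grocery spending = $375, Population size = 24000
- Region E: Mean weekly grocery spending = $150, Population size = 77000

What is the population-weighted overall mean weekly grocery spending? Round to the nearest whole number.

224

Σ Nₕ·x̄ₕ = 365×27000 + 120×31000 + 365×11000 + 375×24000 + 150×77000
  = 9855000 + 3720000 + 4015000 + 9000000 + 11550000 = 38140000
Σ Nₕ = 27000 + 31000 + 11000 + 24000 + 77000 = 170000
Overall mean = 38140000 / 170000 = 224.35294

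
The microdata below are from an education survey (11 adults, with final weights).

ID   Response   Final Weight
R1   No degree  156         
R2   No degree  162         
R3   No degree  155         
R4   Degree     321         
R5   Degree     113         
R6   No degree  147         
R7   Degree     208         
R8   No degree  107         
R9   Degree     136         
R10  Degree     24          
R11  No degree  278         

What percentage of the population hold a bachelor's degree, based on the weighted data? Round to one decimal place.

Sum of weights for 'Degree' = 321 + 113 + 208 + 136 + 24 = 802
Total weight = 156 + 162 + 155 + 321 + 113 + 147 + 208 + 107 + 136 + 24 + 278 = 1807
Weighted proportion = 802 / 1807 = 0.44382955 → 44.382955%

44.4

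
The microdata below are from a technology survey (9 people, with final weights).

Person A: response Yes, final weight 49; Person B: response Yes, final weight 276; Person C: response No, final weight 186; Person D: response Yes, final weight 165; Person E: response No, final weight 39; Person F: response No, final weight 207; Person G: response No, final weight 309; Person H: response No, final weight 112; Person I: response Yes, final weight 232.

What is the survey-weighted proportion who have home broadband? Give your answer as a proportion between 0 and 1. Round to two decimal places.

0.46

Sum of weights for 'Yes' = 49 + 276 + 165 + 232 = 722
Total weight = 49 + 276 + 186 + 165 + 39 + 207 + 309 + 112 + 232 = 1575
Weighted proportion = 722 / 1575 = 0.4584127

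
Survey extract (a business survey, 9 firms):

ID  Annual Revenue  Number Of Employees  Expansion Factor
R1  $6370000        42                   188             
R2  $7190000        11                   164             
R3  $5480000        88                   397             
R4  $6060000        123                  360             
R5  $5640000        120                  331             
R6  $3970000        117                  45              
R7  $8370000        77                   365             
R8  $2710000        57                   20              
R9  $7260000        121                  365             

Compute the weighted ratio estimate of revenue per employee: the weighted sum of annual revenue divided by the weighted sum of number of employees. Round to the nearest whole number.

70129

Σ wᵢ·y = 6370000×188 + 7190000×164 + 5480000×397 + 6060000×360 + 5640000×331 + 3970000×45 + 8370000×365 + 2710000×20 + 7260000×365
  = 1197560000 + 1179160000 + 2175560000 + 2181600000 + 1866840000 + 178650000 + 3055050000 + 54200000 + 2649900000 = 14538520000
Σ wᵢ·x = 42×188 + 11×164 + 88×397 + 123×360 + 120×331 + 117×45 + 77×365 + 57×20 + 121×365
  = 7896 + 1804 + 34936 + 44280 + 39720 + 5265 + 28105 + 1140 + 44165 = 207311
Ratio = 14538520000 / 207311 = 70129.033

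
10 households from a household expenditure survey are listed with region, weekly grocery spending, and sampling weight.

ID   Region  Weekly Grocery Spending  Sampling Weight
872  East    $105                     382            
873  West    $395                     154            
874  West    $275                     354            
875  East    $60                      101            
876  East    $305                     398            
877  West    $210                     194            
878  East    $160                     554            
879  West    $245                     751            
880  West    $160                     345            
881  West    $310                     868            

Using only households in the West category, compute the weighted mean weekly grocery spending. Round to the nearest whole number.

West rows: 873, 874, 877, 879, 880, 881
Weighted sum = 395×154 + 275×354 + 210×194 + 245×751 + 160×345 + 310×868
  = 60830 + 97350 + 40740 + 183995 + 55200 + 269080 = 707195
Sum of weights = 154 + 354 + 194 + 751 + 345 + 868 = 2666
Weighted mean = 707195 / 2666 = 265.26444

265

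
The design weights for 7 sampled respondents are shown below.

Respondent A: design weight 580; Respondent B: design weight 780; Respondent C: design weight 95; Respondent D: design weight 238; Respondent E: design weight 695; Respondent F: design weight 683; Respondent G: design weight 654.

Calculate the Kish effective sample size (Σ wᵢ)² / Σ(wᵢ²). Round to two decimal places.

Σ wᵢ = 580 + 780 + 95 + 238 + 695 + 683 + 654 = 3725
Σ wᵢ² = 336400 + 608400 + 9025 + 56644 + 483025 + 466489 + 427716 = 2387699
n_eff = 3725² / 2387699 = 13875625 / 2387699 = 5.8112957

5.81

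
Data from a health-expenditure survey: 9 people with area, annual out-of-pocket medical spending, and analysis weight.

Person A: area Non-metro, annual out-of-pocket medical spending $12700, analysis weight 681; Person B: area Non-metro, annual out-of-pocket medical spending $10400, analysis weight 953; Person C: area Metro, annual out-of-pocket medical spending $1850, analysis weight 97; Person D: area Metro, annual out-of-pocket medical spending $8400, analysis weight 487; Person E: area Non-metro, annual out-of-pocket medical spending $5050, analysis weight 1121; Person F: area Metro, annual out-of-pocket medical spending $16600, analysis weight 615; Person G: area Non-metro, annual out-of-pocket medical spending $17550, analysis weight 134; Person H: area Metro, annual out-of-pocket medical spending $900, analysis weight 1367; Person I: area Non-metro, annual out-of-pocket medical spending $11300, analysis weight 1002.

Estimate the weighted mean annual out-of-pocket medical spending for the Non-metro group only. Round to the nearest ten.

9740

Non-metro rows: A, B, E, G, I
Weighted sum = 37895250
Sum of weights = 681 + 953 + 1121 + 134 + 1002 = 3891
Weighted mean = 37895250 / 3891 = 9739.2059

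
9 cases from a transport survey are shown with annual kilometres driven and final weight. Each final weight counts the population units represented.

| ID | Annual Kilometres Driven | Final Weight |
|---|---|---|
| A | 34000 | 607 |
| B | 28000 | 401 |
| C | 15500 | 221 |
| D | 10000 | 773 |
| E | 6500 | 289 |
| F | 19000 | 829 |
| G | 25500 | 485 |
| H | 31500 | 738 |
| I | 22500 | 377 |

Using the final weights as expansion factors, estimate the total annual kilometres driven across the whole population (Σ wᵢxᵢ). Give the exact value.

104748000

Weighted total = 34000×607 + 28000×401 + 15500×221 + 10000×773 + 6500×289 + 19000×829 + 25500×485 + 31500×738 + 22500×377
  = 20638000 + 11228000 + 3425500 + 7730000 + 1878500 + 15751000 + 12367500 + 23247000 + 8482500 = 104748000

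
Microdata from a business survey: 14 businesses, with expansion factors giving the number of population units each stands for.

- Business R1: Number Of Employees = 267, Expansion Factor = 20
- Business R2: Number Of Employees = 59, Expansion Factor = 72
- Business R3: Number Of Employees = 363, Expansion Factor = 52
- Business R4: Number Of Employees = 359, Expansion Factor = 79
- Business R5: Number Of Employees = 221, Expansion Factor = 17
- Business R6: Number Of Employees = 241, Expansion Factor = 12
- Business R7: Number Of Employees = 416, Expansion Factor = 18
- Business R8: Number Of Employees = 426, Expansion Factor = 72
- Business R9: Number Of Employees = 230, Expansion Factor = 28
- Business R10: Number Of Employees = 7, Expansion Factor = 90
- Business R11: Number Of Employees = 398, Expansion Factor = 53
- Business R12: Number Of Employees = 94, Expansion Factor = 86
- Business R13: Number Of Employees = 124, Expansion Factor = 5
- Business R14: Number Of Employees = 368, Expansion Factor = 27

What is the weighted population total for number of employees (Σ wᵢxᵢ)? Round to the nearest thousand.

Weighted total = 148438

148000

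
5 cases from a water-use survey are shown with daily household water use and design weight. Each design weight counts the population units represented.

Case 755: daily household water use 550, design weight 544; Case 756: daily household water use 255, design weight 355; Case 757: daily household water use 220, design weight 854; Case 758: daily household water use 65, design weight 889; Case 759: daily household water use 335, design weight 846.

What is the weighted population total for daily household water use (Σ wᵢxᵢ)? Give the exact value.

Weighted total = 550×544 + 255×355 + 220×854 + 65×889 + 335×846
  = 299200 + 90525 + 187880 + 57785 + 283410 = 918800

918800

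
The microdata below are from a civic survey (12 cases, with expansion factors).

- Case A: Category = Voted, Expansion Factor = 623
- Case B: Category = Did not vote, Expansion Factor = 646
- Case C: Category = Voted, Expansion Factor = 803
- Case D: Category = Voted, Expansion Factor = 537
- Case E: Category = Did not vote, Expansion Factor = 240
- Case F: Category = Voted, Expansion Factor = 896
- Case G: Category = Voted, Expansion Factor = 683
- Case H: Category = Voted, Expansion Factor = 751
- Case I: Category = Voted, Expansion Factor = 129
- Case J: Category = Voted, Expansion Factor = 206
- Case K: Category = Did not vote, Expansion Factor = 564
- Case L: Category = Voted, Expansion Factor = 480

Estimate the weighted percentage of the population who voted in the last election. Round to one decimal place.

Sum of weights for 'Voted' = 623 + 803 + 537 + 896 + 683 + 751 + 129 + 206 + 480 = 5108
Total weight = 623 + 646 + 803 + 537 + 240 + 896 + 683 + 751 + 129 + 206 + 564 + 480 = 6558
Weighted proportion = 5108 / 6558 = 0.778896 → 77.8896%

77.9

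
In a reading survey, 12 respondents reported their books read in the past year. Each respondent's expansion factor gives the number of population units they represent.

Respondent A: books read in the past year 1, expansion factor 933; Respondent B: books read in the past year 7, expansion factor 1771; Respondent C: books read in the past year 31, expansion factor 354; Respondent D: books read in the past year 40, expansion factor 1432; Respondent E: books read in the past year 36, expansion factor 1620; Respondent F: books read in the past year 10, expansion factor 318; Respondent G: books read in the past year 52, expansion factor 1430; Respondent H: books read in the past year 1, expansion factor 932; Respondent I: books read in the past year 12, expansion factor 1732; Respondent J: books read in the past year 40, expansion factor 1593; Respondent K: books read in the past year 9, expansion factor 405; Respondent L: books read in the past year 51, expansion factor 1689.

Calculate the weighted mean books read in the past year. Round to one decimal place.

Weighted sum = 1×933 + 7×1771 + 31×354 + 40×1432 + 36×1620 + 10×318 + 52×1430 + 1×932 + 12×1732 + 40×1593 + 9×405 + 51×1689
  = 392664
Sum of weights = 933 + 1771 + 354 + 1432 + 1620 + 318 + 1430 + 932 + 1732 + 1593 + 405 + 1689 = 14209
Weighted mean = 392664 / 14209 = 27.634879

27.6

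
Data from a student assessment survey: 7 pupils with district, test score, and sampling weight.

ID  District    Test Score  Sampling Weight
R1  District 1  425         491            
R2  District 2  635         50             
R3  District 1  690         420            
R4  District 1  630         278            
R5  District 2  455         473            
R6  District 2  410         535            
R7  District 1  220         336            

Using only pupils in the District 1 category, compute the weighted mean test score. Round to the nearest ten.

District 1 rows: R1, R3, R4, R7
Weighted sum = 425×491 + 690×420 + 630×278 + 220×336
  = 208675 + 289800 + 175140 + 73920 = 747535
Sum of weights = 491 + 420 + 278 + 336 = 1525
Weighted mean = 747535 / 1525 = 490.18689

490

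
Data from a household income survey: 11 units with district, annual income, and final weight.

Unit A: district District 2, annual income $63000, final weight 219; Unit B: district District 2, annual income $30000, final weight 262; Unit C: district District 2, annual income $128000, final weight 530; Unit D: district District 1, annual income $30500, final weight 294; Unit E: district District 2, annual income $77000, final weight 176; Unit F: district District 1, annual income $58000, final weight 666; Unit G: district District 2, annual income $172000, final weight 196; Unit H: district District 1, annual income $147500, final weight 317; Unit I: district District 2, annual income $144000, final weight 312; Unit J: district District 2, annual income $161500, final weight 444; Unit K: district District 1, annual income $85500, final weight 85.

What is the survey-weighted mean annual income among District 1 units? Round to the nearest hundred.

74600

District 1 rows: D, F, H, K
Weighted sum = 101620000
Sum of weights = 294 + 666 + 317 + 85 = 1362
Weighted mean = 101620000 / 1362 = 74610.866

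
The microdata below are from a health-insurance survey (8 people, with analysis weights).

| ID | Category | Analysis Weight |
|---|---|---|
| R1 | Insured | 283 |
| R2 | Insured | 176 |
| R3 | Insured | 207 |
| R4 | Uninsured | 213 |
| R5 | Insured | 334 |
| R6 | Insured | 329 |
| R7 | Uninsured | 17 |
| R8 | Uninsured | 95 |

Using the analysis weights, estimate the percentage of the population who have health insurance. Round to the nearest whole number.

80

Sum of weights for 'Insured' = 283 + 176 + 207 + 334 + 329 = 1329
Total weight = 283 + 176 + 207 + 213 + 334 + 329 + 17 + 95 = 1654
Weighted proportion = 1329 / 1654 = 0.80350665 → 80.350665%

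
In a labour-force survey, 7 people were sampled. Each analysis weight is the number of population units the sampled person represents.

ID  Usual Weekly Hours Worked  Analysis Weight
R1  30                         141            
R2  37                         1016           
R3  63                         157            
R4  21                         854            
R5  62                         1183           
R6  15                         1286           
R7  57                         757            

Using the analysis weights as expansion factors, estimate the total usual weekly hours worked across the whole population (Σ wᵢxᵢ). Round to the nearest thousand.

Weighted total = 30×141 + 37×1016 + 63×157 + 21×854 + 62×1183 + 15×1286 + 57×757
  = 4230 + 37592 + 9891 + 17934 + 73346 + 19290 + 43149 = 205432

205000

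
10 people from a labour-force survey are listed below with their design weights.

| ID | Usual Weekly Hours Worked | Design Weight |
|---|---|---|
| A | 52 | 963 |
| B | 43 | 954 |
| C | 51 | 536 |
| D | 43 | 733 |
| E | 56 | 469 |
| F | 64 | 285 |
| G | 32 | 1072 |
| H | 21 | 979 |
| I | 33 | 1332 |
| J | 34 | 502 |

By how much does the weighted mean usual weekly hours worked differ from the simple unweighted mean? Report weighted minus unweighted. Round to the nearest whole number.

Unweighted sum = 52 + 43 + 51 + 43 + 56 + 64 + 32 + 21 + 33 + 34 = 429
Unweighted mean = 429 / 10 = 42.9
Weighted sum = 52×963 + 43×954 + 51×536 + 43×733 + 56×469 + 64×285 + 32×1072 + 21×979 + 33×1332 + 34×502
  = 50076 + 41022 + 27336 + 31519 + 26264 + 18240 + 34304 + 20559 + 43956 + 17068 = 310344
Sum of weights = 963 + 954 + 536 + 733 + 469 + 285 + 1072 + 979 + 1332 + 502 = 7825
Weighted mean = 310344 / 7825 = 39.660575
Difference (weighted minus unweighted) = -3.2394249

-3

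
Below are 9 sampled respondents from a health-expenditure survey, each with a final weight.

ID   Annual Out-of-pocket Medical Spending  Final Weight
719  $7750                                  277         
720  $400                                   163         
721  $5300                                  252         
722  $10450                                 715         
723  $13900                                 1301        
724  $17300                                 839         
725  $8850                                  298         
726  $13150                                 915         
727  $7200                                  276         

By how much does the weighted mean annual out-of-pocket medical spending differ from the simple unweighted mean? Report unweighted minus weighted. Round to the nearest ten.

Unweighted sum = 7750 + 400 + 5300 + 10450 + 13900 + 17300 + 8850 + 13150 + 7200 = 84300
Unweighted mean = 84300 / 9 = 9366.6667
Weighted sum = 7750×277 + 400×163 + 5300×252 + 10450×715 + 13900×1301 + 17300×839 + 8850×298 + 13150×915 + 7200×276
  = 2146750 + 65200 + 1335600 + 7471750 + 18083900 + 14514700 + 2637300 + 12032250 + 1987200 = 60274650
Sum of weights = 277 + 163 + 252 + 715 + 1301 + 839 + 298 + 915 + 276 = 5036
Weighted mean = 60274650 / 5036 = 11968.755
Difference (unweighted minus weighted) = -2602.0883

-2600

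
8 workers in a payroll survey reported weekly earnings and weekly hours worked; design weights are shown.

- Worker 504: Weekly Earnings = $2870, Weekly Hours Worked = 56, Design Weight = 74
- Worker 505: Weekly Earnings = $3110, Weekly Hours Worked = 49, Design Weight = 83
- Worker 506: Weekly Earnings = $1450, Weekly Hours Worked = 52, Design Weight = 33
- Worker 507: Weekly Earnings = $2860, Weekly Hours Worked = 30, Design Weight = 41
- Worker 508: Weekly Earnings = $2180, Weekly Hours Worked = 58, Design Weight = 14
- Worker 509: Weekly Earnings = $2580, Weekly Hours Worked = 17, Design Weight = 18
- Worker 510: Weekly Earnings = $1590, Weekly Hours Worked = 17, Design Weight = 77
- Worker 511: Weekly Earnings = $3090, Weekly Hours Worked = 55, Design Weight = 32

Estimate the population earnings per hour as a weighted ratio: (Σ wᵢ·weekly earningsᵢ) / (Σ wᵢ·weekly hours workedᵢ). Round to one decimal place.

60.9

Σ wᵢ·y = 2870×74 + 3110×83 + 1450×33 + 2860×41 + 2180×14 + 2580×18 + 1590×77 + 3090×32
  = 933890
Σ wᵢ·x = 15344
Ratio = 933890 / 15344 = 60.86353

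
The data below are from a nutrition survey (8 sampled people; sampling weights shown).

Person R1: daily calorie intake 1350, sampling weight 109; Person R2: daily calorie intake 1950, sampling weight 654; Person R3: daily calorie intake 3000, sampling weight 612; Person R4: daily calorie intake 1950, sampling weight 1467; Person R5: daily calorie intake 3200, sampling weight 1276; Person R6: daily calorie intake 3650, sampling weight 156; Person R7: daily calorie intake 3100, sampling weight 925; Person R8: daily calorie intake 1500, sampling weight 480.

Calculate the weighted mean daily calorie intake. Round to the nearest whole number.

2528

Weighted sum = 1350×109 + 1950×654 + 3000×612 + 1950×1467 + 3200×1276 + 3650×156 + 3100×925 + 1500×480
  = 147150 + 1275300 + 1836000 + 2860650 + 4083200 + 569400 + 2867500 + 720000 = 14359200
Sum of weights = 5679
Weighted mean = 14359200 / 5679 = 2528.4733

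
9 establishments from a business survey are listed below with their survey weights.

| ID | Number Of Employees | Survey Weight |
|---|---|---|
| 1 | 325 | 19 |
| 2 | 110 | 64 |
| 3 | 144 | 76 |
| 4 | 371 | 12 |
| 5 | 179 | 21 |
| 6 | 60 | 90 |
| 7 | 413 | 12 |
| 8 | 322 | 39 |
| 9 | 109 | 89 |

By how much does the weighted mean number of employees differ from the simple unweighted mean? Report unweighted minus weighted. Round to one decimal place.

Unweighted sum = 2033
Unweighted mean = 2033 / 9 = 225.88889
Weighted sum = 325×19 + 110×64 + 144×76 + 371×12 + 179×21 + 60×90 + 413×12 + 322×39 + 109×89
  = 6175 + 7040 + 10944 + 4452 + 3759 + 5400 + 4956 + 12558 + 9701 = 64985
Sum of weights = 19 + 64 + 76 + 12 + 21 + 90 + 12 + 39 + 89 = 422
Weighted mean = 64985 / 422 = 153.99289
Difference (unweighted minus weighted) = 71.895998

71.9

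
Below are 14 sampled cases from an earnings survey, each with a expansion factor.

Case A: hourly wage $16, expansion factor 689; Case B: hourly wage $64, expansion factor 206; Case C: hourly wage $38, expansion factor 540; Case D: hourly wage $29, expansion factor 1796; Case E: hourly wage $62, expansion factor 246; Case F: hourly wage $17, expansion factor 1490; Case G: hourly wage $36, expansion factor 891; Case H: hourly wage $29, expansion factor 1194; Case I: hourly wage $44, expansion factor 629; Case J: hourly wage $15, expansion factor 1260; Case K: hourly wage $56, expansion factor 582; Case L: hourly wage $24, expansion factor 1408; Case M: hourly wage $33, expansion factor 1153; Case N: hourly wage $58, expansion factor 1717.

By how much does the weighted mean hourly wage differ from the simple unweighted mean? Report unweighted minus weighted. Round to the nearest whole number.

4

Unweighted sum = 521
Unweighted mean = 521 / 14 = 37.214286
Weighted sum = 454691
Sum of weights = 13801
Weighted mean = 454691 / 13801 = 32.946236
Difference (unweighted minus weighted) = 4.2680499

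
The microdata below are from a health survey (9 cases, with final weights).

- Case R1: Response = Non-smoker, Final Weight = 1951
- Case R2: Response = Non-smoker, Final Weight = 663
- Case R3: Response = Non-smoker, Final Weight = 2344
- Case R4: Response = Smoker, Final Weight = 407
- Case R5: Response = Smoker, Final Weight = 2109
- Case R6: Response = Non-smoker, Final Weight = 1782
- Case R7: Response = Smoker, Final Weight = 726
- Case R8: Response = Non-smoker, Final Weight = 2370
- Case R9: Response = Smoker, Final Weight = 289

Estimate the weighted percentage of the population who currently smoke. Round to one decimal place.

27.9

Sum of weights for 'Smoker' = 407 + 2109 + 726 + 289 = 3531
Total weight = 1951 + 663 + 2344 + 407 + 2109 + 1782 + 726 + 2370 + 289 = 12641
Weighted proportion = 3531 / 12641 = 0.27932917 → 27.932917%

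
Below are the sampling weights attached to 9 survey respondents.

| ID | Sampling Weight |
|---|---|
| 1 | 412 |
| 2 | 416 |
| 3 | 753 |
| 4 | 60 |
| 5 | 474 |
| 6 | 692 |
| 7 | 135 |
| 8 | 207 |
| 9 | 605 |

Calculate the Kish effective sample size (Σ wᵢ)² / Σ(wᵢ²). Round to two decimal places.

6.89

Σ wᵢ = 412 + 416 + 753 + 60 + 474 + 692 + 135 + 207 + 605 = 3754
Σ wᵢ² = 169744 + 173056 + 567009 + 3600 + 224676 + 478864 + 18225 + 42849 + 366025 = 2044048
n_eff = 3754² / 2044048 = 14092516 / 2044048 = 6.8944154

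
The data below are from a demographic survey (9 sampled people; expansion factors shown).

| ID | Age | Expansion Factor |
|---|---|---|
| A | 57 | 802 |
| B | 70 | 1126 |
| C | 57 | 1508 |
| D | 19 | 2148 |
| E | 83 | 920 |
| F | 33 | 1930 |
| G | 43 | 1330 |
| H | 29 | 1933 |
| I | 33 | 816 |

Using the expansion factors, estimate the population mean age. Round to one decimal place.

42.5

Weighted sum = 531527
Sum of weights = 12513
Weighted mean = 531527 / 12513 = 42.477983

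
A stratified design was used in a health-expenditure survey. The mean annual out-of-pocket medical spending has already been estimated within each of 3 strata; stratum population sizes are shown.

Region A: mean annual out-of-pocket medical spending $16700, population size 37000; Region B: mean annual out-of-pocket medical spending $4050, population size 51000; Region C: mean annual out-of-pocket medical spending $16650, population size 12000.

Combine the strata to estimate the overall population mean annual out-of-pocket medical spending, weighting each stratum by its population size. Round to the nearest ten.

10240

Σ Nₕ·x̄ₕ = 16700×37000 + 4050×51000 + 16650×12000
  = 617900000 + 206550000 + 199800000 = 1024250000
Σ Nₕ = 37000 + 51000 + 12000 = 100000
Overall mean = 1024250000 / 100000 = 10242.5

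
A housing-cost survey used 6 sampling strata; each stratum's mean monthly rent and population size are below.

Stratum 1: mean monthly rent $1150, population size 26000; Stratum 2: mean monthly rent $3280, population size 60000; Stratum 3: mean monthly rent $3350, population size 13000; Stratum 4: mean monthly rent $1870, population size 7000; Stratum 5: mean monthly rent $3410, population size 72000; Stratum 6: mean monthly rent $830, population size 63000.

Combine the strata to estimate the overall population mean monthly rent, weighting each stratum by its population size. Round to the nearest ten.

Σ Nₕ·x̄ₕ = 1150×26000 + 3280×60000 + 3350×13000 + 1870×7000 + 3410×72000 + 830×63000
  = 29900000 + 196800000 + 43550000 + 13090000 + 245520000 + 52290000 = 581150000
Σ Nₕ = 26000 + 60000 + 13000 + 7000 + 72000 + 63000 = 241000
Overall mean = 581150000 / 241000 = 2411.4108

2410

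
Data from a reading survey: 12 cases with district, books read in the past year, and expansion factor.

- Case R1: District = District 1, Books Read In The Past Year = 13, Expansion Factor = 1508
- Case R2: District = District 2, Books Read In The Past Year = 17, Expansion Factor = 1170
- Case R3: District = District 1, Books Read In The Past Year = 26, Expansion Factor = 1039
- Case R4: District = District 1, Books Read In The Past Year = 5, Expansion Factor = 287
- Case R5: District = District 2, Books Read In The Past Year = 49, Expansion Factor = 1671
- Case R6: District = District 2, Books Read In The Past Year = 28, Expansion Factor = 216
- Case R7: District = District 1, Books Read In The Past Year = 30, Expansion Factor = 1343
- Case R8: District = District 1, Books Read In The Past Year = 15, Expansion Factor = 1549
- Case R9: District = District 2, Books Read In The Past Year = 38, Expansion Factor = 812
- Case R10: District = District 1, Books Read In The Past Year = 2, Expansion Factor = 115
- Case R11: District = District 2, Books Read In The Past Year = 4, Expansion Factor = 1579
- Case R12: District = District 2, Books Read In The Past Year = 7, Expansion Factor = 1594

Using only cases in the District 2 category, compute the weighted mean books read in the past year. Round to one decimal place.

22.2

District 2 rows: R2, R5, R6, R9, R11, R12
Weighted sum = 17×1170 + 49×1671 + 28×216 + 38×812 + 4×1579 + 7×1594
  = 156147
Sum of weights = 1170 + 1671 + 216 + 812 + 1579 + 1594 = 7042
Weighted mean = 156147 / 7042 = 22.173672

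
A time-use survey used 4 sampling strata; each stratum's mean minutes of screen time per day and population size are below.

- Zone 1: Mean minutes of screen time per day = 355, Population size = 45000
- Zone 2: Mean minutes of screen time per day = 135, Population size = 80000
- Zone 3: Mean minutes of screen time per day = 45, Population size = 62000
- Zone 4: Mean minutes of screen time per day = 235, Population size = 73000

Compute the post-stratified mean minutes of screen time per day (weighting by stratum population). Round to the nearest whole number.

Σ Nₕ·x̄ₕ = 355×45000 + 135×80000 + 45×62000 + 235×73000
  = 15975000 + 10800000 + 2790000 + 17155000 = 46720000
Σ Nₕ = 45000 + 80000 + 62000 + 73000 = 260000
Overall mean = 46720000 / 260000 = 179.69231

180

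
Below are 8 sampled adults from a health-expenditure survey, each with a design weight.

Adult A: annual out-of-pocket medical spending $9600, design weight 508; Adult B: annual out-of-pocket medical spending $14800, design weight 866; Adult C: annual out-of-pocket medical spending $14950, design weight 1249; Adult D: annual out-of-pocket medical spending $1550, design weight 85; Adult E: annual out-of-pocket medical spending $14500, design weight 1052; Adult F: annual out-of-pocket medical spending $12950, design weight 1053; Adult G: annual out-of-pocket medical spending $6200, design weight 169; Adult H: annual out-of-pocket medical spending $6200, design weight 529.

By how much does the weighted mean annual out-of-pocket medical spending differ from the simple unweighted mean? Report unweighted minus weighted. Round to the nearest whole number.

-2557

Unweighted sum = 9600 + 14800 + 14950 + 1550 + 14500 + 12950 + 6200 + 6200 = 80750
Unweighted mean = 80750 / 8 = 10093.75
Weighted sum = 9600×508 + 14800×866 + 14950×1249 + 1550×85 + 14500×1052 + 12950×1053 + 6200×169 + 6200×529
  = 4876800 + 12816800 + 18672550 + 131750 + 15254000 + 13636350 + 1047800 + 3279800 = 69715850
Sum of weights = 508 + 866 + 1249 + 85 + 1052 + 1053 + 169 + 529 = 5511
Weighted mean = 69715850 / 5511 = 12650.308
Difference (unweighted minus weighted) = -2556.5585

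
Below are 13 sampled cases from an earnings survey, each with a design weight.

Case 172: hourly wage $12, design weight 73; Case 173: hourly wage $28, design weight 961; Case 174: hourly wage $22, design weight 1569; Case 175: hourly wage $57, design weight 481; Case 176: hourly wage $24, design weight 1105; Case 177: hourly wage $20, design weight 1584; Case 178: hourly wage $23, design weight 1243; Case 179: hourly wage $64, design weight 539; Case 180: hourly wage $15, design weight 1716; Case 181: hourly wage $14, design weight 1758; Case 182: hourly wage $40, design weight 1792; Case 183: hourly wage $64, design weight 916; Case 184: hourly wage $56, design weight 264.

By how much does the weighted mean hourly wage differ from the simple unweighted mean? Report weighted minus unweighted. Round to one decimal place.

Unweighted sum = 439
Unweighted mean = 439 / 13 = 33.769231
Weighted sum = 406444
Sum of weights = 14001
Weighted mean = 406444 / 14001 = 29.029641
Difference (weighted minus unweighted) = -4.73959

-4.7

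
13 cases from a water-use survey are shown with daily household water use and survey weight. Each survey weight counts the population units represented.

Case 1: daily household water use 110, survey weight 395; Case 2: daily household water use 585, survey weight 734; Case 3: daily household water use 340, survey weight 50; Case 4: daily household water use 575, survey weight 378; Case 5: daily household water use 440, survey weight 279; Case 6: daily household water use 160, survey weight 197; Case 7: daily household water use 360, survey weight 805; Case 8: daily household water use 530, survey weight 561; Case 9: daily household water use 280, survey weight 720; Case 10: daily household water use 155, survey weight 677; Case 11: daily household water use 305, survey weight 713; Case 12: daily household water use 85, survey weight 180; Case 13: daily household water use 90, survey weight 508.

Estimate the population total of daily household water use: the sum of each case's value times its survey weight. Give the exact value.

2033620

Weighted total = 2033620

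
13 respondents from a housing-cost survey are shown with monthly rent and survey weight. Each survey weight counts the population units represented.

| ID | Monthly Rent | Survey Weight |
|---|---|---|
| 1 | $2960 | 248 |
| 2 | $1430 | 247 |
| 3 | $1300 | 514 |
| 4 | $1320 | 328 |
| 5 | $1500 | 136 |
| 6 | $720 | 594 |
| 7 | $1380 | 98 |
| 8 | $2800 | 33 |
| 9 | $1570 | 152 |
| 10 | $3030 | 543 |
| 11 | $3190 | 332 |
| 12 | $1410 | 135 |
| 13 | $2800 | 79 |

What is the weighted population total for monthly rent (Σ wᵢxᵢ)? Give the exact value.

Weighted total = 6402330

6402330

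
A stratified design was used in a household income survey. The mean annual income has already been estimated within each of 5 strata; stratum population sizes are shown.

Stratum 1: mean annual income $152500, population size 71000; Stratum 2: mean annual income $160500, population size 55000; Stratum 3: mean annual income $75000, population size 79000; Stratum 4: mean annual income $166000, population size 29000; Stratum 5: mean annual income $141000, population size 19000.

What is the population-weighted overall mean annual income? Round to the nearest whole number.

Σ Nₕ·x̄ₕ = 152500×71000 + 160500×55000 + 75000×79000 + 166000×29000 + 141000×19000
  = 10827500000 + 8827500000 + 5925000000 + 4814000000 + 2679000000 = 33073000000
Σ Nₕ = 71000 + 55000 + 79000 + 29000 + 19000 = 253000
Overall mean = 33073000000 / 253000 = 130723.32

130723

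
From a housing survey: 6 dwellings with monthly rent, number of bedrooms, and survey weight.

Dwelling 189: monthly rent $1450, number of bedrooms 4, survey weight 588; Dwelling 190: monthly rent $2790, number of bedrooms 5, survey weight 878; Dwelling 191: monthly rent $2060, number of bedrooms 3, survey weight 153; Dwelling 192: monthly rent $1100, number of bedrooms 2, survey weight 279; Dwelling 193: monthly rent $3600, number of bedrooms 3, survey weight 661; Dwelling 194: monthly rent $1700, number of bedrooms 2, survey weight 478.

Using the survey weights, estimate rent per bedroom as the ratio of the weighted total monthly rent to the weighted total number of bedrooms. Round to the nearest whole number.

Σ wᵢ·y = 1450×588 + 2790×878 + 2060×153 + 1100×279 + 3600×661 + 1700×478
  = 852600 + 2449620 + 315180 + 306900 + 2379600 + 812600 = 7116500
Σ wᵢ·x = 4×588 + 5×878 + 3×153 + 2×279 + 3×661 + 2×478
  = 2352 + 4390 + 459 + 558 + 1983 + 956 = 10698
Ratio = 7116500 / 10698 = 665.2178

665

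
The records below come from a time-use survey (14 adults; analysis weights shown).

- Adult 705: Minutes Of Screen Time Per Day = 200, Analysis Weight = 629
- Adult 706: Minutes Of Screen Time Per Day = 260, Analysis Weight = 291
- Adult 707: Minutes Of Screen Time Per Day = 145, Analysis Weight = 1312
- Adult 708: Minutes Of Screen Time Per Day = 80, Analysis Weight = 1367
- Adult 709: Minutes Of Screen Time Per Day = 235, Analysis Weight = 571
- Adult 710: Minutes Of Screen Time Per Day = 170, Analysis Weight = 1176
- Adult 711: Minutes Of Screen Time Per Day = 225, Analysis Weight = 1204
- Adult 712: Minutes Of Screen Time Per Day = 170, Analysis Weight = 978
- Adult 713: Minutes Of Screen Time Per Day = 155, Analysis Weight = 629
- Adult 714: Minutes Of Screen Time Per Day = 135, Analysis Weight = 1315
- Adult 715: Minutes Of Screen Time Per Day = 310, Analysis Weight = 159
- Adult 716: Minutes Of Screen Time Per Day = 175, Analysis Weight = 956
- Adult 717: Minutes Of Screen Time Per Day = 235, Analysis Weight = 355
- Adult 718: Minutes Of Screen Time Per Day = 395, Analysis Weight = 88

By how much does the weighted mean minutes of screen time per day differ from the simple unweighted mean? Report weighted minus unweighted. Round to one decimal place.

Unweighted sum = 2890
Unweighted mean = 2890 / 14 = 206.42857
Weighted sum = 1882120
Sum of weights = 11030
Weighted mean = 1882120 / 11030 = 170.63645
Difference (weighted minus unweighted) = -35.792125

-35.8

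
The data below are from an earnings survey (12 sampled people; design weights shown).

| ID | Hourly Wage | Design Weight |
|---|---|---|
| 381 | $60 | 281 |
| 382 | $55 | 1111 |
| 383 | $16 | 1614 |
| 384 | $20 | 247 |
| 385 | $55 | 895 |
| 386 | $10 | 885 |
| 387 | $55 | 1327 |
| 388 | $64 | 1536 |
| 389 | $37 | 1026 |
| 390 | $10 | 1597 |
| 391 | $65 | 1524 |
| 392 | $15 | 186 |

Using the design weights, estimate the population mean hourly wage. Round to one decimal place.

Weighted sum = 493875
Sum of weights = 281 + 1111 + 1614 + 247 + 895 + 885 + 1327 + 1536 + 1026 + 1597 + 1524 + 186 = 12229
Weighted mean = 493875 / 12229 = 40.385559

40.4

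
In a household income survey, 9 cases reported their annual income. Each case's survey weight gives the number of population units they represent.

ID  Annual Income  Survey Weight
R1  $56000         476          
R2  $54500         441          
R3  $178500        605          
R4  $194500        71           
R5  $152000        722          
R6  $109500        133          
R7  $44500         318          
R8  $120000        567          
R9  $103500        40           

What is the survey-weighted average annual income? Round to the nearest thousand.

114000

Weighted sum = 56000×476 + 54500×441 + 178500×605 + 194500×71 + 152000×722 + 109500×133 + 44500×318 + 120000×567 + 103500×40
  = 26656000 + 24034500 + 107992500 + 13809500 + 109744000 + 14563500 + 14151000 + 68040000 + 4140000 = 383131000
Sum of weights = 476 + 441 + 605 + 71 + 722 + 133 + 318 + 567 + 40 = 3373
Weighted mean = 383131000 / 3373 = 113587.61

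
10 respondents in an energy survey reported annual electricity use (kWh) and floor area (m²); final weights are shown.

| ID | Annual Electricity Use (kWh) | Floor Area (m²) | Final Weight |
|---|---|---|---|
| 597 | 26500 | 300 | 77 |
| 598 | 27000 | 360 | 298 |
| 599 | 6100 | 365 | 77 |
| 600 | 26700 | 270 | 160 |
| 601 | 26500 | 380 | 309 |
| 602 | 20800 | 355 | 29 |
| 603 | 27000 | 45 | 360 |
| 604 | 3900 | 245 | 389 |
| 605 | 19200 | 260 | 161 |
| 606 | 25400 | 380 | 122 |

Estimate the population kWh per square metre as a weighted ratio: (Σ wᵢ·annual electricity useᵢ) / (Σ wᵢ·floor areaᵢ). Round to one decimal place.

Σ wᵢ·y = 26500×77 + 27000×298 + 6100×77 + 26700×160 + 26500×309 + 20800×29 + 27000×360 + 3900×389 + 19200×161 + 25400×122
  = 2040500 + 8046000 + 469700 + 4272000 + 8188500 + 603200 + 9720000 + 1517100 + 3091200 + 3098800 = 41047000
Σ wᵢ·x = 529125
Ratio = 41047000 / 529125 = 77.575242

77.6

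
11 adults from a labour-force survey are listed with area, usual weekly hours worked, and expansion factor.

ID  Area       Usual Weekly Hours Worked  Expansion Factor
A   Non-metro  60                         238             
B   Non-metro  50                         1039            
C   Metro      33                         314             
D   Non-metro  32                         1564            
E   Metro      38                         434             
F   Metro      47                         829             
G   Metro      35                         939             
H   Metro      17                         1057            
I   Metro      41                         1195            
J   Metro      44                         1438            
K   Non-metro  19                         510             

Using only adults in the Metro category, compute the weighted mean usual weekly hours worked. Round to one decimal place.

36.9

Metro rows: C, E, F, G, H, I, J
Weighted sum = 33×314 + 38×434 + 47×829 + 35×939 + 17×1057 + 41×1195 + 44×1438
  = 10362 + 16492 + 38963 + 32865 + 17969 + 48995 + 63272 = 228918
Sum of weights = 314 + 434 + 829 + 939 + 1057 + 1195 + 1438 = 6206
Weighted mean = 228918 / 6206 = 36.886561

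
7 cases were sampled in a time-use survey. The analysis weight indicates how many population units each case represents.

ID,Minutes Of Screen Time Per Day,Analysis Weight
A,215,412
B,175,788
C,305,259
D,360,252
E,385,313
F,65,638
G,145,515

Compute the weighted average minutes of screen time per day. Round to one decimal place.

Weighted sum = 215×412 + 175×788 + 305×259 + 360×252 + 385×313 + 65×638 + 145×515
  = 88580 + 137900 + 78995 + 90720 + 120505 + 41470 + 74675 = 632845
Sum of weights = 412 + 788 + 259 + 252 + 313 + 638 + 515 = 3177
Weighted mean = 632845 / 3177 = 199.19578

199.2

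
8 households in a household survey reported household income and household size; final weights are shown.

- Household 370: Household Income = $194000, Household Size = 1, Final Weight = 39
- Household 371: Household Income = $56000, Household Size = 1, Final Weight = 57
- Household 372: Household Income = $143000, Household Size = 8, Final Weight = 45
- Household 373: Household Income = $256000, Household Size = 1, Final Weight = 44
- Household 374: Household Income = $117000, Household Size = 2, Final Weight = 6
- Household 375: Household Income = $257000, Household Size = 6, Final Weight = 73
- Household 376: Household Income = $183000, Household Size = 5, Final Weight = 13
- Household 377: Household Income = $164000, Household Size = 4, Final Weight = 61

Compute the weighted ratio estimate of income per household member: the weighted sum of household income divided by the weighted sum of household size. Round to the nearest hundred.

Σ wᵢ·y = 194000×39 + 56000×57 + 143000×45 + 256000×44 + 117000×6 + 257000×73 + 183000×13 + 164000×61
  = 60303000
Σ wᵢ·x = 1×39 + 1×57 + 8×45 + 1×44 + 2×6 + 6×73 + 5×13 + 4×61
  = 39 + 57 + 360 + 44 + 12 + 438 + 65 + 244 = 1259
Ratio = 60303000 / 1259 = 47897.538

47900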